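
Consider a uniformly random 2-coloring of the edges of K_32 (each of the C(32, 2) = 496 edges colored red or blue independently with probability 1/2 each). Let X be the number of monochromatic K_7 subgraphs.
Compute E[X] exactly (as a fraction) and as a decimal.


Let X = Σ_S X_S over the C(32, 7) = 3365856 subsets S of size 7, where X_S = 1 if the K_7 on S is monochromatic.
For a fixed S, the K_7 on S has C(7, 2) = 21 edges. P[all 21 edges red] = (1/2)^21, and likewise for blue, so P[monochromatic] = 2·(1/2)^21 = 2^{1 − 21} = 1/1048576.
By linearity: E[X] = C(32, 7) · 2^{1 − 21} = 3365856 · 1/1048576 = 105183/32768.
Numerically: E[X] ≈ 3.210.

E[X] = C(32,7)·2^(1−C(7,2)) = 105183/32768 ≈ 3.210.


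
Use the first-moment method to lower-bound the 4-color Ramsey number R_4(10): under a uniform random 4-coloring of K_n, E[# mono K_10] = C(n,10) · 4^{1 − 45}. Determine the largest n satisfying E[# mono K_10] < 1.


We need C(n, 10) · 4^{1 − 45} < 1, i.e. C(n, 10) < 4^{45 − 1} = 309485009821345068724781056.
Check values of n near the boundary:
  n = 2017: C(2017, 10) = 300324964434452596180990448; 300324964434452596180990448 < 309485009821345068724781056? YES
  n = 2018: C(2018, 10) = 301820606687612220663963508; 301820606687612220663963508 < 309485009821345068724781056? YES
  n = 2019: C(2019, 10) = 303322949179835278009229628; 303322949179835278009229628 < 309485009821345068724781056? YES
  n = 2020: C(2020, 10) = 304832018578739931133653656; 304832018578739931133653656 < 309485009821345068724781056? YES
  n = 2021: C(2021, 10) = 306347841644770462864800616; 306347841644770462864800616 < 309485009821345068724781056? YES
  n = 2022: C(2022, 10) = 307870445231474093395937796; 307870445231474093395937796 < 309485009821345068724781056? YES
  n = 2023: C(2023, 10) = 309399856285778485315440716; 309399856285778485315440716 < 309485009821345068724781056? YES
  n = 2024: C(2024, 10) = 310936101848269937576192656; 310936101848269937576192656 < 309485009821345068724781056? NO
  n = 2025: C(2025, 10) = 312479209053472269772600560; 312479209053472269772600560 < 309485009821345068724781056? NO
The largest n with C(n, 10) < 309485009821345068724781056 is n = 2023 (where E[X] = 77349964071444621328860179/77371252455336267181195264 ≈ 0.99972). Hence R_4(10) > 2023, i.e. R_4(10) ≥ 2024.

Largest n = 2023; hence R_4(10) > 2023.


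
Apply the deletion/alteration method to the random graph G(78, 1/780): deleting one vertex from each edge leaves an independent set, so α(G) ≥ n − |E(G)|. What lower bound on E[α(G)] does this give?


E[|E(G)|] = C(78, 2)·p = 3003 · (1/780) = 77/20.
E[α(G)] ≥ n − E[|E(G)|] = 78 − 77/20 = 1483/20.
Numerically: ≈ 74.15000.
(This is only a lower bound; the true E[α(G)] may be larger.)

E[α(G)] ≥ 1483/20 ≈ 74.15000.


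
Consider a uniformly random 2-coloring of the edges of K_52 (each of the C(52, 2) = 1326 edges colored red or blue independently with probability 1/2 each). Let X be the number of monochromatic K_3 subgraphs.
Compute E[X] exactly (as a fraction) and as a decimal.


Let X = Σ_S X_S over the C(52, 3) = 22100 subsets S of size 3, where X_S = 1 if the K_3 on S is monochromatic.
For a fixed S, the K_3 on S has C(3, 2) = 3 edges. P[all 3 edges red] = (1/2)^3, and likewise for blue, so P[monochromatic] = 2·(1/2)^3 = 2^{1 − 3} = 1/4.
By linearity: E[X] = C(52, 3) · 2^{1 − 3} = 22100 · 1/4 = 5525.
Numerically: E[X] ≈ 5525.00000.

E[X] = C(52,3)·2^(1−C(3,2)) = 5525 ≈ 5525.00000.


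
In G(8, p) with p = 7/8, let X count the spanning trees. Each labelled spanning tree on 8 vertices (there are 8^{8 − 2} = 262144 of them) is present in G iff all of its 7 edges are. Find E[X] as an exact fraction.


K_8 has 8^{8 − 2} = 262144 labelled spanning trees.
For each such spanning tree H, let X_H = 1 if all 7 edges of H are present in G. Then P[X_H = 1] = p^{7} = (7/8)^{7} = 823543/2097152.
By linearity: E[X] = Σ_H E[X_H] = 262144 · p^{7} = 262144 · 823543/2097152 = 823543/8.
Numerically: E[X] ≈ 1.0294e+05.

E[X] = 262144 · (7/8)^{7} = 823543/8 ≈ 1.0294e+05.


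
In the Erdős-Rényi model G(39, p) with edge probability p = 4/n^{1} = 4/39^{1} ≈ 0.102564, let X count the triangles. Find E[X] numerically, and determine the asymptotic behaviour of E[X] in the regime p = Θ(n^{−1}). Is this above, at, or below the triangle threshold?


Number of potential triangles: C(39, 3) = 9139.
Each occurs with probability p³ ≈ (0.102564)³ ≈ 1.07891232e-03.
By linearity: E[X] = C(39, 3)·p³ ≈ 9139 · 1.07891232e-03 ≈ 9.860180.
Here α = 1, so p = 4/n is exactly at the triangle threshold p ~ 1/n. Asymptotically E[X] → c³/6 = 4³/6 = 32/3 ≈ 10.666667, a bounded constant. In this regime the triangle count is asymptotically Poisson(c³/6).

E[X] ≈ 9.860180; in regime p = Θ(1/n^{1}) E[X] stays bounded (at the triangle threshold p ~ 1/n).


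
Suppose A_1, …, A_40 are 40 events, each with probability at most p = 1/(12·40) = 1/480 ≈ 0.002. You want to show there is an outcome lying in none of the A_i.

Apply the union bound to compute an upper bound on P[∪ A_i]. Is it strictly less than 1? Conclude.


Union bound: P[∪_{i=1}^{40} A_i] ≤ Σ_i P[A_i] ≤ 40·p = 40·(1/480) = 1/12.
Numerically: 1/12 ≈ 0.083.
Is 1/12 < 1? YES.
Since P[∪ A_i] ≤ 1/12 < 1, the complement has P[∩ A_i^c] ≥ 1 − 1/12 = 11/12 > 0, so some outcome avoids every A_i.

40·p = 1/12 ≈ 0.083; existence CERTIFIED by the union bound.


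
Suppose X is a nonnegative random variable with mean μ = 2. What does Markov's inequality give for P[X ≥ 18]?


μ = E[X] = 2, a = 18.
Markov: P[X ≥ 18] ≤ μ/a = (2)/18 = 1/9.
Numerically: ≈ 0.1111.
(Since a = 18 > μ = 2.0000, the bound 1/9 is < 1 and informative.)

P[X ≥ 18] ≤ 1/9 ≈ 0.1111.


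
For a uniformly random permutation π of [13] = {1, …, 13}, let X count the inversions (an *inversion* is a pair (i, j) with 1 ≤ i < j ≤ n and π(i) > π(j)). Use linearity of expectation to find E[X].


Write X = Σ X_I over the C(13, 2) = 78 pairs i < j, with X_I the indicator of one inversion.
There are 78 indicators.
For each fixed pair i < j, the values π(i) and π(j) are two distinct elements of {1, …, 13} in uniformly random order; by symmetry P[π(i) > π(j)] = 1/2.
By linearity: E[X] = 78 · (1/2) = C(13, 2) · (1/2) = 78/2 = 39 ≈ 39.0000.

E[X] = 39 = 39.0000.


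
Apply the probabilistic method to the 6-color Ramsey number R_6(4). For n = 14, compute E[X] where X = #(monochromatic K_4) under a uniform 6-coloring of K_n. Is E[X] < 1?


E[X] = C(14, 4) · 6^{1 − 6} = 1001 · 6^{−5} = 1001/7776.
As a reduced fraction: E[X] = 1001/7776 ≈ 0.1287.
Is E[X] < 1? YES.
Since E[X] < 1, there exists a 6-coloring of K_{14} with no monochromatic K_4; hence R_6(4) > 14.

E[X] = 1001/7776 ≈ 0.1287; E[X] < 1, so R_6(4) > 14.


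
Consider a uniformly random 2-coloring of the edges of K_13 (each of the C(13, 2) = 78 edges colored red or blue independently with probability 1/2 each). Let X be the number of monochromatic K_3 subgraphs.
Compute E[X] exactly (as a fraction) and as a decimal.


Let X = Σ_S X_S over the C(13, 3) = 286 subsets S of size 3, where X_S = 1 if the K_3 on S is monochromatic.
For a fixed S, the K_3 on S has C(3, 2) = 3 edges. P[all 3 edges red] = (1/2)^3, and likewise for blue, so P[monochromatic] = 2·(1/2)^3 = 2^{1 − 3} = 1/4.
Summing: E[X] = C(13, 3) · 2^{1 − 3} = 286 · 1/4 = 143/2.
Numerically: E[X] ≈ 71.500000.

E[X] = C(13,3)·2^(1−C(3,2)) = 143/2 ≈ 71.500000.


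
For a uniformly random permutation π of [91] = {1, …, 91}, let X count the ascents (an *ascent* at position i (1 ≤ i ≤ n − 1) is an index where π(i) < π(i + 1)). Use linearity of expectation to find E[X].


Write X = Σ X_I over i = 1, …, 90, with X_I the indicator of one ascent.
There are 90 indicators.
For each fixed i, the pair (π(i), π(i+1)) is a uniformly random ordered pair of distinct values from {1, …, 91}; by symmetry P[π(i) < π(i+1)] = 1/2.
By linearity: E[X] = 90 · (1/2) = (91 − 1) · (1/2) = 45 ≈ 45.000000.

E[X] = 45 = 45.000000.


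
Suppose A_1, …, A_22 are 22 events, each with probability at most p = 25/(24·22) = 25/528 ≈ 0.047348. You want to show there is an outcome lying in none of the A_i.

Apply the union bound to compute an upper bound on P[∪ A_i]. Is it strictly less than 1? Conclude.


Union bound: P[∪_{i=1}^{22} A_i] ≤ Σ_i P[A_i] ≤ 22·p = 22·(25/528) = 25/24.
Numerically: 25/24 ≈ 1.041667.
Is 25/24 < 1? NO.
Since the bound 25/24 is ≥ 1, the union bound is uninformative here; it does NOT by itself certify existence.

22·p = 25/24 ≈ 1.041667; existence NOT certified by the union bound.


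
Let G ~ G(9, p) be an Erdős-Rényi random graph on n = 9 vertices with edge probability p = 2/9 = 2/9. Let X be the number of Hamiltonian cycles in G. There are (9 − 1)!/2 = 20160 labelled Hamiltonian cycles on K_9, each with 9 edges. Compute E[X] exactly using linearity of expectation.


K_9 has (9 − 1)!/2 = 20160 labelled Hamiltonian cycles.
For each such Hamiltonian cycle H, let X_H = 1 if all 9 edges of H are present in G. Then P[X_H = 1] = p^{9} = (2/9)^{9} = 512/387420489.
Summing the indicators: E[X] = Σ_H E[X_H] = 20160 · p^{9} = 20160 · 512/387420489 = 1146880/43046721.
Numerically: E[X] ≈ 0.0266427.

E[X] = 20160 · (2/9)^{9} = 1146880/43046721 ≈ 0.0266427.


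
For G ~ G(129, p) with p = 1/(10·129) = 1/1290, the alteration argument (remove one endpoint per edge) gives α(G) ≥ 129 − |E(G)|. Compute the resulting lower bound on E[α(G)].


E[|E(G)|] = C(129, 2)·p = 8256 · (1/1290) = 32/5.
E[α(G)] ≥ n − E[|E(G)|] = 129 − 32/5 = 613/5.
Numerically: ≈ 122.60000.
(This is only a lower bound; the true E[α(G)] may be larger.)

E[α(G)] ≥ 613/5 ≈ 122.60000.


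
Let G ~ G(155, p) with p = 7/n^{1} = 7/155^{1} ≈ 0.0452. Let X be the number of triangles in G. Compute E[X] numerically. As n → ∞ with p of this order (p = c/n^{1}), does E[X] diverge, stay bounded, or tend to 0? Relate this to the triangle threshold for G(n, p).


Number of potential triangles: C(155, 3) = 608685.
Each occurs with probability p³ ≈ (0.0452)³ ≈ 9.21084e-05.
By linearity: E[X] = C(155, 3)·p³ ≈ 608685 · 9.21084e-05 ≈ 56.065.
Here α = 1, so p = 7/n is exactly at the triangle threshold p ~ 1/n. Asymptotically E[X] → c³/6 = 7³/6 = 343/6 ≈ 57.167, a bounded constant. In this regime the triangle count is asymptotically Poisson(c³/6).

E[X] ≈ 56.065; in regime p = Θ(1/n^{1}) E[X] stays bounded (at the triangle threshold p ~ 1/n).


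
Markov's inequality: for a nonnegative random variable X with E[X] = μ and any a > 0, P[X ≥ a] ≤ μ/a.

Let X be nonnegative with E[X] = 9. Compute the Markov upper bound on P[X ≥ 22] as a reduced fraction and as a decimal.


μ = E[X] = 9, a = 22.
Markov: P[X ≥ 22] ≤ μ/a = (9)/22 = 9/22.
Numerically: ≈ 0.409.
(Since a = 22 > μ = 9.000, the bound 9/22 is < 1 and informative.)

P[X ≥ 22] ≤ 9/22 ≈ 0.409.


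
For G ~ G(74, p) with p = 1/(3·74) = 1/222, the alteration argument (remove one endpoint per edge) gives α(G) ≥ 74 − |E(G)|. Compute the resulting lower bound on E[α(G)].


E[|E(G)|] = C(74, 2)·p = 2701 · (1/222) = 73/6.
E[α(G)] ≥ n − E[|E(G)|] = 74 − 73/6 = 371/6.
Numerically: ≈ 61.8333.
(This is only a lower bound; the true E[α(G)] may be larger.)

E[α(G)] ≥ 371/6 ≈ 61.8333.


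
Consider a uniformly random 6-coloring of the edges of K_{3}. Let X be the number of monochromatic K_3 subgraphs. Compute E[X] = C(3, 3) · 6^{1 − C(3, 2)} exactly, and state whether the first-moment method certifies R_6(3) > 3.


E[X] = C(3, 3) · 6^{1 − 3} = 1 · 6^{−2} = 1/36.
As a reduced fraction: E[X] = 1/36 ≈ 0.0277778.
Is E[X] < 1? YES.
Since E[X] < 1, there exists a 6-coloring of K_{3} with no monochromatic K_3; hence R_6(3) > 3.

E[X] = 1/36 ≈ 0.0277778; E[X] < 1, so R_6(3) > 3.


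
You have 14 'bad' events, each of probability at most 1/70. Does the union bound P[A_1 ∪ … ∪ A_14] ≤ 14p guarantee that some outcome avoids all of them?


Union bound: P[∪_{i=1}^{14} A_i] ≤ Σ_i P[A_i] ≤ 14·p = 14·(1/70) = 1/5.
Numerically: 1/5 ≈ 0.20000.
Is 1/5 < 1? YES.
Since P[∪ A_i] ≤ 1/5 < 1, the complement has P[∩ A_i^c] ≥ 1 − 1/5 = 4/5 > 0, so some outcome avoids every A_i.

14·p = 1/5 ≈ 0.20000; existence CERTIFIED by the union bound.


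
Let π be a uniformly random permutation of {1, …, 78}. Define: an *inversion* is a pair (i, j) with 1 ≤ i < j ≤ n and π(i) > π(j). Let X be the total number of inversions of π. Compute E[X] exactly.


Write X = Σ X_I over the C(78, 2) = 3003 pairs i < j, with X_I the indicator of one inversion.
There are 3003 indicators.
For each fixed pair i < j, the values π(i) and π(j) are two distinct elements of {1, …, 78} in uniformly random order; by symmetry P[π(i) > π(j)] = 1/2.
By linearity: E[X] = 3003 · (1/2) = C(78, 2) · (1/2) = 3003/2 = 3003/2 ≈ 1501.500000.

E[X] = 3003/2 = 1501.500000.


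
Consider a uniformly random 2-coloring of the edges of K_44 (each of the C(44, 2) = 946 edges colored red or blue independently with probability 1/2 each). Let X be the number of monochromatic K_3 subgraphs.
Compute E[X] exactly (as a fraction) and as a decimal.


Let X = Σ_S X_S over the C(44, 3) = 13244 subsets S of size 3, where X_S = 1 if the K_3 on S is monochromatic.
For a fixed S, the K_3 on S has C(3, 2) = 3 edges. P[all 3 edges red] = (1/2)^3, and likewise for blue, so P[monochromatic] = 2·(1/2)^3 = 2^{1 − 3} = 1/4.
By linearity of expectation: E[X] = C(44, 3) · 2^{1 − 3} = 13244 · 1/4 = 3311.
Numerically: E[X] ≈ 3311.0000.

E[X] = C(44,3)·2^(1−C(3,2)) = 3311 ≈ 3311.0000.


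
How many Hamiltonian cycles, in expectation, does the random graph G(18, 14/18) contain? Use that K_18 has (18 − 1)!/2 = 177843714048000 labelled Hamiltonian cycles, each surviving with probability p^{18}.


K_18 has (18 − 1)!/2 = 177843714048000 labelled Hamiltonian cycles.
For each such Hamiltonian cycle H, let X_H = 1 if all 18 edges of H are present in G. Then P[X_H = 1] = p^{18} = (7/9)^{18} = 1628413597910449/150094635296999121.
Summing the indicators: E[X] = Σ_H E[X_H] = 177843714048000 · p^{18} = 177843714048000 · 1628413597910449/150094635296999121 = 397260798708725298034688000/205891132094649.
Numerically: E[X] ≈ 1.93e+12.

E[X] = 177843714048000 · (7/9)^{18} = 397260798708725298034688000/205891132094649 ≈ 1.93e+12.


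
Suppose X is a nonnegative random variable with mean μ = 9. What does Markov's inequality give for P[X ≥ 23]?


μ = E[X] = 9, a = 23.
Markov: P[X ≥ 23] ≤ μ/a = (9)/23 = 9/23.
Numerically: ≈ 0.3913.
(Since a = 23 > μ = 9.0000, the bound 9/23 is < 1 and informative.)

P[X ≥ 23] ≤ 9/23 ≈ 0.3913.


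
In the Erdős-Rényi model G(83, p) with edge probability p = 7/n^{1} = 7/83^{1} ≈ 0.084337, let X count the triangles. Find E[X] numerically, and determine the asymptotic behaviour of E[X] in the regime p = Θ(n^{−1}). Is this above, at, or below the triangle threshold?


Number of potential triangles: C(83, 3) = 91881.
Each occurs with probability p³ ≈ (0.084337)³ ≈ 5.9987373e-04.
By linearity: E[X] = C(83, 3)·p³ ≈ 91881 · 5.9987373e-04 ≈ 55.11700.
Here α = 1, so p = 7/n is exactly at the triangle threshold p ~ 1/n. Asymptotically E[X] → c³/6 = 7³/6 = 343/6 ≈ 57.16667, a bounded constant. In this regime the triangle count is asymptotically Poisson(c³/6).

E[X] ≈ 55.11700; in regime p = Θ(1/n^{1}) E[X] stays bounded (at the triangle threshold p ~ 1/n).


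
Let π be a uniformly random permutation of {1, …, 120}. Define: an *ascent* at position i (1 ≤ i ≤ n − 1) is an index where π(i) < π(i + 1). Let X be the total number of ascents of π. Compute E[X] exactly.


Write X = Σ X_I over i = 1, …, 119, with X_I the indicator of one ascent.
There are 119 indicators.
For each fixed i, the pair (π(i), π(i+1)) is a uniformly random ordered pair of distinct values from {1, …, 120}; by symmetry P[π(i) < π(i+1)] = 1/2.
By linearity: E[X] = 119 · (1/2) = (120 − 1) · (1/2) = 119/2 ≈ 59.50000.

E[X] = 119/2 = 59.50000.


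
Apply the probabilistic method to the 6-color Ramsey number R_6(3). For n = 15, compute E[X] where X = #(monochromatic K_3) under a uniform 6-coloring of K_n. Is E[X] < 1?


E[X] = C(15, 3) · 6^{1 − 3} = 455 · 6^{−2} = 455/36.
As a reduced fraction: E[X] = 455/36 ≈ 12.639.
Is E[X] < 1? NO.
Since E[X] ≥ 1, the first-moment bound is inconclusive at n = 15; it does NOT by itself certify R_6(3) > 15.

E[X] = 455/36 ≈ 12.639; E[X] ≥ 1; first-moment method inconclusive here.


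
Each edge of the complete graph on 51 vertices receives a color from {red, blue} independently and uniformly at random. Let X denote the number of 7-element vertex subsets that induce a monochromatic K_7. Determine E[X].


Let X = Σ_S X_S over the C(51, 7) = 115775100 subsets S of size 7, where X_S = 1 if the K_7 on S is monochromatic.
For a fixed S, the K_7 on S has C(7, 2) = 21 edges. P[all 21 edges red] = (1/2)^21, and likewise for blue, so P[monochromatic] = 2·(1/2)^21 = 2^{1 − 21} = 1/1048576.
By linearity: E[X] = C(51, 7) · 2^{1 − 21} = 115775100 · 1/1048576 = 28943775/262144.
Numerically: E[X] ≈ 110.412.

E[X] = C(51,7)·2^(1−C(7,2)) = 28943775/262144 ≈ 110.412.


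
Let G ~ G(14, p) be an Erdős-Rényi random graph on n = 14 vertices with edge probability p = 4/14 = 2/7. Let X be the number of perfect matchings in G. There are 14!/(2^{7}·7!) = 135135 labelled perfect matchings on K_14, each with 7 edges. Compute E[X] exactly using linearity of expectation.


K_14 has 14!/(2^{7}·7!) = 135135 labelled perfect matchings.
For each such perfect matching H, let X_H = 1 if all 7 edges of H are present in G. Then P[X_H = 1] = p^{7} = (2/7)^{7} = 128/823543.
Summing the indicators: E[X] = Σ_H E[X_H] = 135135 · p^{7} = 135135 · 128/823543 = 2471040/117649.
Numerically: E[X] ≈ 21.

E[X] = 135135 · (2/7)^{7} = 2471040/117649 ≈ 21.


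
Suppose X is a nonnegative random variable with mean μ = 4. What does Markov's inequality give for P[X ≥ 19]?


μ = E[X] = 4, a = 19.
Markov: P[X ≥ 19] ≤ μ/a = (4)/19 = 4/19.
Numerically: ≈ 0.21053.
(Since a = 19 > μ = 4.00000, the bound 4/19 is < 1 and informative.)

P[X ≥ 19] ≤ 4/19 ≈ 0.21053.


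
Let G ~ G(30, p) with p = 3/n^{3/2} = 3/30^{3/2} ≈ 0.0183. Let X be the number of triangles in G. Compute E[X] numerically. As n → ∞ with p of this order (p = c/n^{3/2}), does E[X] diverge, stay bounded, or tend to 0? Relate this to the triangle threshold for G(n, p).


Number of potential triangles: C(30, 3) = 4060.
Each occurs with probability p³ ≈ (0.0183)³ ≈ 6.08581e-06.
By linearity: E[X] = C(30, 3)·p³ ≈ 4060 · 6.08581e-06 ≈ 0.025.
Since α = 3/2 > 1, p = c/n^{3/2} = o(1/n) is below the triangle threshold p ~ 1/n. Asymptotically E[X] ~ (c³/6)·n^{3(1−α)} = (3³/6)·n^{-1.5} → 0, so by Markov's inequality G has no triangles w.h.p.

E[X] ≈ 0.025; in regime p = Θ(1/n^{3/2}) E[X] tends to 0 (below the triangle threshold p ~ 1/n).


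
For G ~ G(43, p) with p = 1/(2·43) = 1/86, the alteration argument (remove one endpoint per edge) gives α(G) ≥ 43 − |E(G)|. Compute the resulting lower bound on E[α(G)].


E[|E(G)|] = C(43, 2)·p = 903 · (1/86) = 21/2.
E[α(G)] ≥ n − E[|E(G)|] = 43 − 21/2 = 65/2.
Numerically: ≈ 32.5000.
(This is only a lower bound; the true E[α(G)] may be larger.)

E[α(G)] ≥ 65/2 ≈ 32.5000.


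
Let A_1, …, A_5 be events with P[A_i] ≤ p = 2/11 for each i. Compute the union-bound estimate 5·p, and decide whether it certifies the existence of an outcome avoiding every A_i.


Union bound: P[∪_{i=1}^{5} A_i] ≤ Σ_i P[A_i] ≤ 5·p = 5·(2/11) = 10/11.
Numerically: 10/11 ≈ 0.909091.
Is 10/11 < 1? YES.
Since P[∪ A_i] ≤ 10/11 < 1, the complement has P[∩ A_i^c] ≥ 1 − 10/11 = 1/11 > 0, so some outcome avoids every A_i.

5·p = 10/11 ≈ 0.909091; existence CERTIFIED by the union bound.


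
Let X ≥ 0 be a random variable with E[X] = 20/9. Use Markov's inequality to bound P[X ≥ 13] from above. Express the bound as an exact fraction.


μ = E[X] = 20/9, a = 13.
Markov: P[X ≥ 13] ≤ μ/a = (20/9)/13 = 20/117.
Numerically: ≈ 0.1709.
(Since a = 13 > μ = 2.2222, the bound 20/117 is < 1 and informative.)

P[X ≥ 13] ≤ 20/117 ≈ 0.1709.


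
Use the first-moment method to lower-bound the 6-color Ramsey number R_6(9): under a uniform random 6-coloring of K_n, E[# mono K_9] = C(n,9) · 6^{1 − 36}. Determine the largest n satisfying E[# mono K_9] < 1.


We need C(n, 9) · 6^{1 − 36} < 1, i.e. C(n, 9) < 6^{36 − 1} = 1719070799748422591028658176.
Check values of n near the boundary:
  n = 4402: C(4402, 9) = 1696419745356657449393393700; 1696419745356657449393393700 < 1719070799748422591028658176? YES
  n = 4403: C(4403, 9) = 1699894433046281918452233150; 1699894433046281918452233150 < 1719070799748422591028658176? YES
  n = 4404: C(4404, 9) = 1703375445537161676647015880; 1703375445537161676647015880 < 1719070799748422591028658176? YES
  n = 4405: C(4405, 9) = 1706862792900636302463627150; 1706862792900636302463627150 < 1719070799748422591028658176? YES
  n = 4406: C(4406, 9) = 1710356485221788389505285700; 1710356485221788389505285700 < 1719070799748422591028658176? YES
  n = 4407: C(4407, 9) = 1713856532599459170657070050; 1713856532599459170657070050 < 1719070799748422591028658176? YES
  n = 4408: C(4408, 9) = 1717362945146264156457459600; 1717362945146264156457459600 < 1719070799748422591028658176? YES
  n = 4409: C(4409, 9) = 1720875732988608787686577131; 1720875732988608787686577131 < 1719070799748422591028658176? NO
The largest n with C(n, 9) < 1719070799748422591028658176 is n = 4408 (where E[X] = 35778394690547169926197075/35813974994758803979763712 ≈ 0.99901). Hence R_6(9) > 4408, i.e. R_6(9) ≥ 4409.

Largest n = 4408; hence R_6(9) > 4408.


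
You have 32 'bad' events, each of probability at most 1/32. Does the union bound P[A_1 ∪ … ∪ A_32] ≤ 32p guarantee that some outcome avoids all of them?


Union bound: P[∪_{i=1}^{32} A_i] ≤ Σ_i P[A_i] ≤ 32·p = 32·(1/32) = 1.
Numerically: 1 ≈ 1.000.
Is 1 < 1? NO.
Since the bound 1 is ≥ 1, the union bound is uninformative here; it does NOT by itself certify existence.

32·p = 1 ≈ 1.000; existence NOT certified by the union bound.


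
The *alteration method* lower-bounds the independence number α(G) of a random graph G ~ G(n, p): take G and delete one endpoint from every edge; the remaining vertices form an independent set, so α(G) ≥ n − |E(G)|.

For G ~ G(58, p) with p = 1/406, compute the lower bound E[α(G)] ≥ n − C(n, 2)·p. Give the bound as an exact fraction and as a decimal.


E[|E(G)|] = C(58, 2)·p = 1653 · (1/406) = 57/14.
E[α(G)] ≥ n − E[|E(G)|] = 58 − 57/14 = 755/14.
Numerically: ≈ 53.92857.
(This is only a lower bound; the true E[α(G)] may be larger.)

E[α(G)] ≥ 755/14 ≈ 53.92857.


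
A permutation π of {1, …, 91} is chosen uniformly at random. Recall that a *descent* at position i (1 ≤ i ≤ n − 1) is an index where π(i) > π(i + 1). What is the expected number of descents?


Write X = Σ X_I over i = 1, …, 90, with X_I the indicator of one descent.
There are 90 indicators.
For each fixed i, the pair (π(i), π(i+1)) is a uniformly random ordered pair of distinct values from {1, …, 91}; by symmetry P[π(i) > π(i+1)] = 1/2.
By linearity: E[X] = 90 · (1/2) = (91 − 1) · (1/2) = 45 ≈ 45.0000.

E[X] = 45 = 45.0000.


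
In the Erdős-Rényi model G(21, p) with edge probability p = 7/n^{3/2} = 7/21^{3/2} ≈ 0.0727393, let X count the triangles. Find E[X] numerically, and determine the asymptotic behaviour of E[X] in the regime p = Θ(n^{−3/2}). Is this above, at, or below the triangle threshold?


Number of potential triangles: C(21, 3) = 1330.
Each occurs with probability p³ ≈ (0.0727393)³ ≈ 3.84864004e-04.
By linearity: E[X] = C(21, 3)·p³ ≈ 1330 · 3.84864004e-04 ≈ 0.511869.
Since α = 3/2 > 1, p = c/n^{3/2} = o(1/n) is below the triangle threshold p ~ 1/n. Asymptotically E[X] ~ (c³/6)·n^{3(1−α)} = (7³/6)·n^{-1.5} → 0, so by Markov's inequality G has no triangles w.h.p.

E[X] ≈ 0.511869; in regime p = Θ(1/n^{3/2}) E[X] tends to 0 (below the triangle threshold p ~ 1/n).


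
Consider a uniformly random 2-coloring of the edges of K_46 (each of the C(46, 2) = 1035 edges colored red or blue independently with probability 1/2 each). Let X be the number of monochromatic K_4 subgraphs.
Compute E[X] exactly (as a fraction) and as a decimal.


Let X = Σ_S X_S over the C(46, 4) = 163185 subsets S of size 4, where X_S = 1 if the K_4 on S is monochromatic.
For a fixed S, the K_4 on S has C(4, 2) = 6 edges. P[all 6 edges red] = (1/2)^6, and likewise for blue, so P[monochromatic] = 2·(1/2)^6 = 2^{1 − 6} = 1/32.
By linearity: E[X] = C(46, 4) · 2^{1 − 6} = 163185 · 1/32 = 163185/32.
Numerically: E[X] ≈ 5099.5312.

E[X] = C(46,4)·2^(1−C(4,2)) = 163185/32 ≈ 5099.5312.


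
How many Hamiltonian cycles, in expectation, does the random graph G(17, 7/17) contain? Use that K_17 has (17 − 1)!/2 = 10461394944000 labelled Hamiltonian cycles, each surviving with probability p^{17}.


K_17 has (17 − 1)!/2 = 10461394944000 labelled Hamiltonian cycles.
For each such Hamiltonian cycle H, let X_H = 1 if all 17 edges of H are present in G. Then P[X_H = 1] = p^{17} = (7/17)^{17} = 232630513987207/827240261886336764177.
Summing the indicators: E[X] = Σ_H E[X_H] = 10461394944000 · p^{17} = 10461394944000 · 232630513987207/827240261886336764177 = 2433639682845888590481408000/827240261886336764177.
Numerically: E[X] ≈ 2.94e+06.

E[X] = 10461394944000 · (7/17)^{17} = 2433639682845888590481408000/827240261886336764177 ≈ 2.94e+06.


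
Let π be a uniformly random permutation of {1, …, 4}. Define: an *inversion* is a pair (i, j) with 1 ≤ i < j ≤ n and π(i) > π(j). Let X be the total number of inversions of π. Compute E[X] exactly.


Write X = Σ X_I over the C(4, 2) = 6 pairs i < j, with X_I the indicator of one inversion.
There are 6 indicators.
For each fixed pair i < j, the values π(i) and π(j) are two distinct elements of {1, …, 4} in uniformly random order; by symmetry P[π(i) > π(j)] = 1/2.
By linearity: E[X] = 6 · (1/2) = C(4, 2) · (1/2) = 6/2 = 3 ≈ 3.000000.

E[X] = 3 = 3.000000.


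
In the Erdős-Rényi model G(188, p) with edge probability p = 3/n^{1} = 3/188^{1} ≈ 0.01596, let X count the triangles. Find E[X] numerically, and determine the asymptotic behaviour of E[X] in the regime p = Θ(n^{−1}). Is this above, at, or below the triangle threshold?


Number of potential triangles: C(188, 3) = 1089836.
Each occurs with probability p³ ≈ (0.01596)³ ≈ 4.063406e-06.
By linearity: E[X] = C(188, 3)·p³ ≈ 1089836 · 4.063406e-06 ≈ 4.4284.
Here α = 1, so p = 3/n is exactly at the triangle threshold p ~ 1/n. Asymptotically E[X] → c³/6 = 3³/6 = 9/2 ≈ 4.5000, a bounded constant. In this regime the triangle count is asymptotically Poisson(c³/6).

E[X] ≈ 4.4284; in regime p = Θ(1/n^{1}) E[X] stays bounded (at the triangle threshold p ~ 1/n).


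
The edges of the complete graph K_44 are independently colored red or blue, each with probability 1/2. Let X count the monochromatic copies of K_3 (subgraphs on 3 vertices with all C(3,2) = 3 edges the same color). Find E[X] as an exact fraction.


Let X = Σ_S X_S over the C(44, 3) = 13244 subsets S of size 3, where X_S = 1 if the K_3 on S is monochromatic.
For a fixed S, the K_3 on S has C(3, 2) = 3 edges. P[all 3 edges red] = (1/2)^3, and likewise for blue, so P[monochromatic] = 2·(1/2)^3 = 2^{1 − 3} = 1/4.
By linearity: E[X] = C(44, 3) · 2^{1 − 3} = 13244 · 1/4 = 3311.
Numerically: E[X] ≈ 3311.0000.

E[X] = C(44,3)·2^(1−C(3,2)) = 3311 ≈ 3311.0000.


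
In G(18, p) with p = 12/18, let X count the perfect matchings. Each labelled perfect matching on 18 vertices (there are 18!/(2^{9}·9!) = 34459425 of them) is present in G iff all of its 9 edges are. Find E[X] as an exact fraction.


K_18 has 18!/(2^{9}·9!) = 34459425 labelled perfect matchings.
For each such perfect matching H, let X_H = 1 if all 9 edges of H are present in G. Then P[X_H = 1] = p^{9} = (2/3)^{9} = 512/19683.
By linearity of expectation: E[X] = Σ_H E[X_H] = 34459425 · p^{9} = 34459425 · 512/19683 = 217817600/243.
Numerically: E[X] ≈ 8.9637e+05.

E[X] = 34459425 · (2/3)^{9} = 217817600/243 ≈ 8.9637e+05.


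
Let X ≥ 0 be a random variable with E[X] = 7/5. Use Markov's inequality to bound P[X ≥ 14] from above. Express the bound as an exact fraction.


μ = E[X] = 7/5, a = 14.
Markov: P[X ≥ 14] ≤ μ/a = (7/5)/14 = 1/10.
Numerically: ≈ 0.100000.
(Since a = 14 > μ = 1.400000, the bound 1/10 is < 1 and informative.)

P[X ≥ 14] ≤ 1/10 ≈ 0.100000.


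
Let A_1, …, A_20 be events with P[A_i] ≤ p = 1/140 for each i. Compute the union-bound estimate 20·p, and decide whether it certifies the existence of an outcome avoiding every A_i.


Union bound: P[∪_{i=1}^{20} A_i] ≤ Σ_i P[A_i] ≤ 20·p = 20·(1/140) = 1/7.
Numerically: 1/7 ≈ 0.1429.
Is 1/7 < 1? YES.
Since P[∪ A_i] ≤ 1/7 < 1, the complement has P[∩ A_i^c] ≥ 1 − 1/7 = 6/7 > 0, so some outcome avoids every A_i.

20·p = 1/7 ≈ 0.1429; existence CERTIFIED by the union bound.


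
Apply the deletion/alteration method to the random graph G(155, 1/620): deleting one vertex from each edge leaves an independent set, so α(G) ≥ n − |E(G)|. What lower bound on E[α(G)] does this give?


E[|E(G)|] = C(155, 2)·p = 11935 · (1/620) = 77/4.
E[α(G)] ≥ n − E[|E(G)|] = 155 − 77/4 = 543/4.
Numerically: ≈ 135.750.
(This is only a lower bound; the true E[α(G)] may be larger.)

E[α(G)] ≥ 543/4 ≈ 135.750.


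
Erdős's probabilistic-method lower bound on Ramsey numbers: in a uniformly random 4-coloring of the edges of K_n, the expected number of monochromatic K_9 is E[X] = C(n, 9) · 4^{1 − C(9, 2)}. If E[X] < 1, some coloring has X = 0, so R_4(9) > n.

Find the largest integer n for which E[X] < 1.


We need C(n, 9) · 4^{1 − 36} < 1, i.e. C(n, 9) < 4^{36 − 1} = 1180591620717411303424.
Check values of n near the boundary:
  n = 908: C(908, 9) = 1111058428637338083100; 1111058428637338083100 < 1180591620717411303424? YES
  n = 909: C(909, 9) = 1122169012923711463931; 1122169012923711463931 < 1180591620717411303424? YES
  n = 910: C(910, 9) = 1133378248346922788210; 1133378248346922788210 < 1180591620717411303424? YES
  n = 911: C(911, 9) = 1144686900492291197405; 1144686900492291197405 < 1180591620717411303424? YES
  n = 912: C(912, 9) = 1156095740032081475120; 1156095740032081475120 < 1180591620717411303424? YES
  n = 913: C(913, 9) = 1167605542753639808390; 1167605542753639808390 < 1180591620717411303424? YES
  n = 914: C(914, 9) = 1179217089587653905932; 1179217089587653905932 < 1180591620717411303424? YES
  n = 915: C(915, 9) = 1190931166636537885130; 1190931166636537885130 < 1180591620717411303424? NO
The largest n with C(n, 9) < 1180591620717411303424 is n = 914 (where E[X] = 294804272396913476483/295147905179352825856 ≈ 0.9988357). Hence R_4(9) > 914, i.e. R_4(9) ≥ 915.

Largest n = 914; hence R_4(9) > 914.


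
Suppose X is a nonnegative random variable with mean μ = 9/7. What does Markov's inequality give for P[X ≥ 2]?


μ = E[X] = 9/7, a = 2.
Markov: P[X ≥ 2] ≤ μ/a = (9/7)/2 = 9/14.
Numerically: ≈ 0.642857.
(Since a = 2 > μ = 1.285714, the bound 9/14 is < 1 and informative.)

P[X ≥ 2] ≤ 9/14 ≈ 0.642857.


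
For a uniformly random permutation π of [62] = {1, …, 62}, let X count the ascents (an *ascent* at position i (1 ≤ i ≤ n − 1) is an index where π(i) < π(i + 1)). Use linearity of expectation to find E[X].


Write X = Σ X_I over i = 1, …, 61, with X_I the indicator of one ascent.
There are 61 indicators.
For each fixed i, the pair (π(i), π(i+1)) is a uniformly random ordered pair of distinct values from {1, …, 62}; by symmetry P[π(i) < π(i+1)] = 1/2.
By linearity: E[X] = 61 · (1/2) = (62 − 1) · (1/2) = 61/2 ≈ 30.500.

E[X] = 61/2 = 30.500.


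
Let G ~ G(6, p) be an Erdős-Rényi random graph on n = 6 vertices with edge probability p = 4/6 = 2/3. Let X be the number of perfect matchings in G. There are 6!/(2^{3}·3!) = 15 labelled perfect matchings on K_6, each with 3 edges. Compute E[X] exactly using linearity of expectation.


K_6 has 6!/(2^{3}·3!) = 15 labelled perfect matchings.
For each such perfect matching H, let X_H = 1 if all 3 edges of H are present in G. Then P[X_H = 1] = p^{3} = (2/3)^{3} = 8/27.
By linearity of expectation: E[X] = Σ_H E[X_H] = 15 · p^{3} = 15 · 8/27 = 40/9.
Numerically: E[X] ≈ 4.444.

E[X] = 15 · (2/3)^{3} = 40/9 ≈ 4.444.


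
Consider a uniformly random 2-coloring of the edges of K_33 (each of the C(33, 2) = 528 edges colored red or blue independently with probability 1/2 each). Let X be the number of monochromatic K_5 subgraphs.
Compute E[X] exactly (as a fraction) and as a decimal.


Let X = Σ_S X_S over the C(33, 5) = 237336 subsets S of size 5, where X_S = 1 if the K_5 on S is monochromatic.
For a fixed S, the K_5 on S has C(5, 2) = 10 edges. P[all 10 edges red] = (1/2)^10, and likewise for blue, so P[monochromatic] = 2·(1/2)^10 = 2^{1 − 10} = 1/512.
Summing: E[X] = C(33, 5) · 2^{1 − 10} = 237336 · 1/512 = 29667/64.
Numerically: E[X] ≈ 463.54688.

E[X] = C(33,5)·2^(1−C(5,2)) = 29667/64 ≈ 463.54688.


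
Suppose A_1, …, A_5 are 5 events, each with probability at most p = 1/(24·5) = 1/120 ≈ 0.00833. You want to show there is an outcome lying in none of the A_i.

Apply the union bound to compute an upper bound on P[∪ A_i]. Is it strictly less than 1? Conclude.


Union bound: P[∪_{i=1}^{5} A_i] ≤ Σ_i P[A_i] ≤ 5·p = 5·(1/120) = 1/24.
Numerically: 1/24 ≈ 0.04167.
Is 1/24 < 1? YES.
Since P[∪ A_i] ≤ 1/24 < 1, the complement has P[∩ A_i^c] ≥ 1 − 1/24 = 23/24 > 0, so some outcome avoids every A_i.

5·p = 1/24 ≈ 0.04167; existence CERTIFIED by the union bound.


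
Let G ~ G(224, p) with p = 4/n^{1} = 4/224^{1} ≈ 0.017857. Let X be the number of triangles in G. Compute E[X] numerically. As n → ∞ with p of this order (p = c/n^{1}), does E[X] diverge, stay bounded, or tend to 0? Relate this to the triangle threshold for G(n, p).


Number of potential triangles: C(224, 3) = 1848224.
Each occurs with probability p³ ≈ (0.017857)³ ≈ 5.6942420e-06.
By linearity: E[X] = C(224, 3)·p³ ≈ 1848224 · 5.6942420e-06 ≈ 10.52423.
Here α = 1, so p = 4/n is exactly at the triangle threshold p ~ 1/n. Asymptotically E[X] → c³/6 = 4³/6 = 32/3 ≈ 10.66667, a bounded constant. In this regime the triangle count is asymptotically Poisson(c³/6).

E[X] ≈ 10.52423; in regime p = Θ(1/n^{1}) E[X] stays bounded (at the triangle threshold p ~ 1/n).


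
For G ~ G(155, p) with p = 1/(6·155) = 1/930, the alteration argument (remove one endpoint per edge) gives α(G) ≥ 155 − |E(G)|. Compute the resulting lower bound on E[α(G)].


E[|E(G)|] = C(155, 2)·p = 11935 · (1/930) = 77/6.
E[α(G)] ≥ n − E[|E(G)|] = 155 − 77/6 = 853/6.
Numerically: ≈ 142.16667.
(This is only a lower bound; the true E[α(G)] may be larger.)

E[α(G)] ≥ 853/6 ≈ 142.16667.


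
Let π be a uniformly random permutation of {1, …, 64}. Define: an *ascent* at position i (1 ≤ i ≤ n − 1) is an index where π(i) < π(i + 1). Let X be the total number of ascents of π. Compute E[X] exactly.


Write X = Σ X_I over i = 1, …, 63, with X_I the indicator of one ascent.
There are 63 indicators.
For each fixed i, the pair (π(i), π(i+1)) is a uniformly random ordered pair of distinct values from {1, …, 64}; by symmetry P[π(i) < π(i+1)] = 1/2.
By linearity: E[X] = 63 · (1/2) = (64 − 1) · (1/2) = 63/2 ≈ 31.500000.

E[X] = 63/2 = 31.500000.


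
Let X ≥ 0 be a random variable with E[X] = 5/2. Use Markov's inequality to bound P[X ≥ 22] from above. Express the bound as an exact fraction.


μ = E[X] = 5/2, a = 22.
Markov: P[X ≥ 22] ≤ μ/a = (5/2)/22 = 5/44.
Numerically: ≈ 0.11364.
(Since a = 22 > μ = 2.50000, the bound 5/44 is < 1 and informative.)

P[X ≥ 22] ≤ 5/44 ≈ 0.11364.


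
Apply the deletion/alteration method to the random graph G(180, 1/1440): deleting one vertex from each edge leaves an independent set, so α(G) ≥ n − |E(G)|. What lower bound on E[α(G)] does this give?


E[|E(G)|] = C(180, 2)·p = 16110 · (1/1440) = 179/16.
E[α(G)] ≥ n − E[|E(G)|] = 180 − 179/16 = 2701/16.
Numerically: ≈ 168.812.
(This is only a lower bound; the true E[α(G)] may be larger.)

E[α(G)] ≥ 2701/16 ≈ 168.812.


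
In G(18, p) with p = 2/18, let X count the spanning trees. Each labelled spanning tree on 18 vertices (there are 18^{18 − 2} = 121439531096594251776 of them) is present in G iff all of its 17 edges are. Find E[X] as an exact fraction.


K_18 has 18^{18 − 2} = 121439531096594251776 labelled spanning trees.
For each such spanning tree H, let X_H = 1 if all 17 edges of H are present in G. Then P[X_H = 1] = p^{17} = (1/9)^{17} = 1/16677181699666569.
Summing the indicators: E[X] = Σ_H E[X_H] = 121439531096594251776 · p^{17} = 121439531096594251776 · 1/16677181699666569 = 65536/9.
Numerically: E[X] ≈ 7281.78.

E[X] = 121439531096594251776 · (1/9)^{17} = 65536/9 ≈ 7281.78.


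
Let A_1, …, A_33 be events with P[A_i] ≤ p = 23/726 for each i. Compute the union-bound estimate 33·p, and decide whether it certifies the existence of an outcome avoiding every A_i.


Union bound: P[∪_{i=1}^{33} A_i] ≤ Σ_i P[A_i] ≤ 33·p = 33·(23/726) = 23/22.
Numerically: 23/22 ≈ 1.04545.
Is 23/22 < 1? NO.
Since the bound 23/22 is ≥ 1, the union bound is uninformative here; it does NOT by itself certify existence.

33·p = 23/22 ≈ 1.04545; existence NOT certified by the union bound.


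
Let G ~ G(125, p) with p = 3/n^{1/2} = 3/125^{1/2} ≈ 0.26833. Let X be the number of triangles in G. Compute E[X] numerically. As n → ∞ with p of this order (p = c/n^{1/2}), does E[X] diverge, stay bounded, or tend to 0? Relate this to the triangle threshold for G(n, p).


Number of potential triangles: C(125, 3) = 317750.
Each occurs with probability p³ ≈ (0.26833)³ ≈ 1.9319627e-02.
By linearity: E[X] = C(125, 3)·p³ ≈ 317750 · 1.9319627e-02 ≈ 6138.81158.
Since α = 1/2 < 1, p = c/n^{1/2} ≫ 1/n is above the triangle threshold p ~ 1/n. Asymptotically E[X] ~ (c³/6)·n^{3(1−α)} = (3³/6)·n^{1.5} → ∞; triangles are abundant w.h.p.

E[X] ≈ 6138.81158; in regime p = Θ(1/n^{1/2}) E[X] diverges (above the triangle threshold p ~ 1/n).


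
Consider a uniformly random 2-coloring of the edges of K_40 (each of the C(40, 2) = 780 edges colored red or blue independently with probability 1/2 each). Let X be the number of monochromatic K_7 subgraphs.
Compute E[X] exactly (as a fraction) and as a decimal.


Let X = Σ_S X_S over the C(40, 7) = 18643560 subsets S of size 7, where X_S = 1 if the K_7 on S is monochromatic.
For a fixed S, the K_7 on S has C(7, 2) = 21 edges. P[all 21 edges red] = (1/2)^21, and likewise for blue, so P[monochromatic] = 2·(1/2)^21 = 2^{1 − 21} = 1/1048576.
By linearity of expectation: E[X] = C(40, 7) · 2^{1 − 21} = 18643560 · 1/1048576 = 2330445/131072.
Numerically: E[X] ≈ 17.77988.

E[X] = C(40,7)·2^(1−C(7,2)) = 2330445/131072 ≈ 17.77988.


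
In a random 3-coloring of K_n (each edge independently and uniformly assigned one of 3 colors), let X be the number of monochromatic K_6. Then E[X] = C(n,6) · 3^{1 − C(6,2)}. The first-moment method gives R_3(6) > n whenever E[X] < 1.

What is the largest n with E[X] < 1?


We need C(n, 6) · 3^{1 − 15} < 1, i.e. C(n, 6) < 3^{15 − 1} = 4782969.
Check values of n near the boundary:
  n = 37: C(37, 6) = 2324784; 2324784 < 4782969? YES
  n = 38: C(38, 6) = 2760681; 2760681 < 4782969? YES
  n = 39: C(39, 6) = 3262623; 3262623 < 4782969? YES
  n = 40: C(40, 6) = 3838380; 3838380 < 4782969? YES
  n = 41: C(41, 6) = 4496388; 4496388 < 4782969? YES
  n = 42: C(42, 6) = 5245786; 5245786 < 4782969? NO
The largest n with C(n, 6) < 4782969 is n = 41 (where E[X] = 1498796/1594323 ≈ 0.94008). Hence R_3(6) > 41, i.e. R_3(6) ≥ 42.

Largest n = 41; hence R_3(6) > 41.
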